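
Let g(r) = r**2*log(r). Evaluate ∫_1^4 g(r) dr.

Integrate by parts once (u = ln r, dv = r**2 dr).
An antiderivative is F(r) = r**3*(3*log(r) - 1)/9.
Then F(4) - F(1) = (-64/9 + 128*log(2)/3) - (-1/9) = -7 + 128*log(2)/3.

-7 + 128*log(2)/3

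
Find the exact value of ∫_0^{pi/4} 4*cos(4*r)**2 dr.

pi/2

Use the identity cos^2(4*r) = (1 + cos(8*r))/2.
An antiderivative is F(r) = 2*r + sin(8*r)/4.
Then F(pi/4) - F(0) = (pi/2) - (0) = pi/2.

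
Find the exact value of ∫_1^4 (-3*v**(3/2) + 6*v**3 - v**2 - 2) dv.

3183/10

By the power rule, an antiderivative is F(v) = -6*v**(5/2)/5 + 3*v**4/2 - v**3/3 - 2*v.
Then F(4) - F(1) = (4744/15) - (-61/30) = 3183/10.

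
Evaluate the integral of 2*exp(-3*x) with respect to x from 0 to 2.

2/3 - 2*exp(-6)/3

An antiderivative is F(x) = -2*exp(-3*x)/3.
Then F(2) - F(0) = (-2*exp(-6)/3) - (-2/3) = 2/3 - 2*exp(-6)/3.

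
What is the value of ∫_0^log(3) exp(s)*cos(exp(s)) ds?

-sin(1) + sin(3)

Let u = exp(s), so du = exp(s) ds. When s = 0, u = 1; when s = log(3), u = 3.
The integral becomes ∫ cos(u) du from 1 to 3, with antiderivative sin(u).
Back in s: F(s) = sin(exp(s)).
Then F(log(3)) - F(0) = (sin(3)) - (sin(1)) = -sin(1) + sin(3).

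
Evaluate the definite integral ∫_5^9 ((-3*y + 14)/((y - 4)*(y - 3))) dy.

Factor the denominator: y**2 - 7*y + 12 = (y - 3)(y - 4).
Partial fractions: (-3*y + 14)/((y - 4)*(y - 3)) = -5/(y - 3) + 2/(y - 4).
An antiderivative is F(y) = 2*log(y - 4) - 5*log(y - 3).
Then F(9) - F(5) = (-5*log(3) - 5*log(2) + 2*log(5)) - (-log(32)) = -5*log(3) + 2*log(5).

-5*log(3) + 2*log(5)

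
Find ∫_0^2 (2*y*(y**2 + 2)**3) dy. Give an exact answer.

320

Let u = y**2 + 2, so du = 2*y dy. When y = 0, u = 2; when y = 2, u = 6.
The integral becomes ∫ u**3 du from 2 to 6, with antiderivative u**4/4.
Back in y: F(y) = (y**2 + 2)**4/4.
Then F(2) - F(0) = (324) - (4) = 320.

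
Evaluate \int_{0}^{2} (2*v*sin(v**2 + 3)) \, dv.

Let u = v**2 + 3, so du = 2*v dv. When v = 0, u = 3; when v = 2, u = 7.
The integral becomes ∫ sin(u) du from 3 to 7, with antiderivative -cos(u).
Back in v: F(v) = -cos(v**2 + 3).
Then F(2) - F(0) = (-cos(7)) - (-cos(3)) = cos(3) - cos(7).

cos(3) - cos(7)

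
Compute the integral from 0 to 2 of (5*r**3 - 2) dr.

16

By the power rule, an antiderivative is F(r) = 5*r**4/4 - 2*r.
Then F(2) - F(0) = (16) - (0) = 16.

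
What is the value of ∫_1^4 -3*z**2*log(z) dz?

Integrate by parts once (u = ln z, dv = -3*z**2 dz).
An antiderivative is F(z) = -z**3*(3*log(z) - 1)/3.
Then F(4) - F(1) = (64/3 - 128*log(2)) - (1/3) = 21 - 128*log(2).

21 - 128*log(2)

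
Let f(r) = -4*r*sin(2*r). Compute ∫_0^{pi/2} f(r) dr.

-pi

Integrate by parts once (u = r, dv = -4*sin(2*r) dr).
An antiderivative is F(r) = 2*r*cos(2*r) - sin(2*r).
Then F(pi/2) - F(0) = (-pi) - (0) = -pi.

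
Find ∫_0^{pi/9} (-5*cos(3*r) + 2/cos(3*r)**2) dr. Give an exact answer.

An antiderivative is F(r) = -5*sin(3*r)/3 + 2*tan(3*r)/3.
Then F(pi/9) - F(0) = (-sqrt(3)/6) - (0) = -sqrt(3)/6.

-sqrt(3)/6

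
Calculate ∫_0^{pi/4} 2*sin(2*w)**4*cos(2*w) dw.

Let u = sin(2*w), so du = 2*cos(2*w) dw. When w = 0, u = 0; when w = pi/4, u = 1.
The integral becomes ∫ u**4 du from 0 to 1, with antiderivative u**5/5.
Back in w: F(w) = sin(2*w)**5/5.
Then F(pi/4) - F(0) = (1/5) - (0) = 1/5.

1/5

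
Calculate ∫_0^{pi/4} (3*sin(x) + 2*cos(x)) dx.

An antiderivative is F(x) = 2*sin(x) - 3*cos(x).
Then F(pi/4) - F(0) = (-sqrt(2)/2) - (-3) = 3 - sqrt(2)/2.

3 - sqrt(2)/2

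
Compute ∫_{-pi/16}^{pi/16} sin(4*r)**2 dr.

-1/8 + pi/16

Use the identity sin^2(4*r) = (1 - cos(8*r))/2.
An antiderivative is F(r) = r/2 - sin(8*r)/16.
Then F(pi/16) - F(-pi/16) = (-1/16 + pi/32) - (1/16 - pi/32) = -1/8 + pi/16.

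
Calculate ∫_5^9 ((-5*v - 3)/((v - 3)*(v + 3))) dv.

Factor the denominator: v**2 - 9 = (v + 3)(v - 3).
Partial fractions: (-5*v - 3)/((v - 3)*(v + 3)) = -2/(v + 3) - 3/(v - 3).
An antiderivative is F(v) = -3*log(v - 3) - 2*log(v + 3).
Then F(9) - F(5) = (-5*log(3) - 7*log(2)) - (-9*log(2)) = -5*log(3) + 2*log(2).

-5*log(3) + 2*log(2)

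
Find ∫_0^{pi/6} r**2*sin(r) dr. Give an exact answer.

Integrate by parts twice (u = r^2, dv = sin(r) dr).
An antiderivative is F(r) = -r**2*cos(r) + 2*r*sin(r) + 2*cos(r).
Then F(pi/6) - F(0) = (-sqrt(3)*pi**2/72 + pi/6 + sqrt(3)) - (2) = -2 - sqrt(3)*pi**2/72 + pi/6 + sqrt(3).

-2 - sqrt(3)*pi**2/72 + pi/6 + sqrt(3)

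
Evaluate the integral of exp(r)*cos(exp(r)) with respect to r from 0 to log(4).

-sin(1) + sin(4)

Let u = exp(r), so du = exp(r) dr. When r = 0, u = 1; when r = log(4), u = 4.
The integral becomes ∫ cos(u) du from 1 to 4, with antiderivative sin(u).
Back in r: F(r) = sin(exp(r)).
Then F(log(4)) - F(0) = (sin(4)) - (sin(1)) = -sin(1) + sin(4).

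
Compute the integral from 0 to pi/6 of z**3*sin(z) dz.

Integrate by parts 3 times (u = z^3, dv = sin(z) dz).
An antiderivative is F(z) = -z**3*cos(z) + 3*z**2*sin(z) + 6*z*cos(z) - 6*sin(z).
Then F(pi/6) - F(0) = (-3 - sqrt(3)*pi**3/432 + pi**2/24 + sqrt(3)*pi/2) - (0) = -3 - sqrt(3)*pi**3/432 + pi**2/24 + sqrt(3)*pi/2.

-3 - sqrt(3)*pi**3/432 + pi**2/24 + sqrt(3)*pi/2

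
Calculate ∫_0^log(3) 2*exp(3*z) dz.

52/3

Let u = exp(z), so du = exp(z) dz. When z = 0, u = 1; when z = log(3), u = 3.
The integral becomes 2·∫ u**2 du from 1 to 3, with antiderivative 2*u**3/3.
Back in z: F(z) = 2*exp(3*z)/3.
Then F(log(3)) - F(0) = (18) - (2/3) = 52/3.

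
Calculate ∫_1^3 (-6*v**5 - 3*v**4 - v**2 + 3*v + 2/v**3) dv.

-39104/45

By the power rule, an antiderivative is F(v) = -v**6 - 3*v**5/5 - v**3/3 + 3*v**2/2 - 1/v**2.
Then F(3) - F(1) = (-78337/90) - (-43/30) = -39104/45.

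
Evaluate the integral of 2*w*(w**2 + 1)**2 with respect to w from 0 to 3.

333

Let u = w**2 + 1, so du = 2*w dw. When w = 0, u = 1; when w = 3, u = 10.
The integral becomes ∫ u**2 du from 1 to 10, with antiderivative u**3/3.
Back in w: F(w) = (w**2 + 1)**3/3.
Then F(3) - F(0) = (1000/3) - (1/3) = 333.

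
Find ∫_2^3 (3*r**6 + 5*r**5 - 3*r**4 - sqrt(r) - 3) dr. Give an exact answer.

-2*sqrt(3) + 4*sqrt(2)/3 + 274469/210

By the power rule, an antiderivative is F(r) = 3*r**7/7 + 5*r**6/6 - 3*r**5/5 - 2*r**(3/2)/3 - 3*r.
Then F(3) - F(2) = (97299/70 - 2*sqrt(3)) - (8714/105 - 4*sqrt(2)/3) = -2*sqrt(3) + 4*sqrt(2)/3 + 274469/210.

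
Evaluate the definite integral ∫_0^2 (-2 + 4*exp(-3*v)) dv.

An antiderivative is F(v) = -2*v - 4*exp(-3*v)/3.
Then F(2) - F(0) = (-4 - 4*exp(-6)/3) - (-4/3) = -8/3 - 4*exp(-6)/3.

-8/3 - 4*exp(-6)/3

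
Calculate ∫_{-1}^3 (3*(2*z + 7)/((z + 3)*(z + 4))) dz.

Factor the denominator: z**2 + 7*z + 12 = (z + 4)(z + 3).
Partial fractions: 3*(2*z + 7)/((z + 3)*(z + 4)) = 3/(z + 4) + 3/(z + 3).
An antiderivative is F(z) = 3*log(z + 3) + 3*log(z + 4).
Then F(3) - F(-1) = (3*log(2) + 3*log(3) + 3*log(7)) - (3*log(2) + 3*log(3)) = 3*log(7).

3*log(7)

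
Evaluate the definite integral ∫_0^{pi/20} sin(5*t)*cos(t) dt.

Use the identity sin(5*t)cos(t) = [sin(6*t) + sin(4*t)]/2.
An antiderivative is F(t) = -cos(4*t)/8 - cos(6*t)/12.
Then F(pi/20) - F(0) = (-sqrt(5)/32 - sqrt(10 - 2*sqrt(5))/48 - 1/32) - (-5/24) = -sqrt(5)/32 - sqrt(10 - 2*sqrt(5))/48 + 17/96.

-sqrt(5)/32 - sqrt(10 - 2*sqrt(5))/48 + 17/96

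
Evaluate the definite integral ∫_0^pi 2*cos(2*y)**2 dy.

Use the identity cos^2(2*y) = (1 + cos(4*y))/2.
An antiderivative is F(y) = y + sin(4*y)/4.
Then F(pi) - F(0) = (pi) - (0) = pi.

pi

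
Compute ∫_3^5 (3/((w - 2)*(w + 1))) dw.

log(2)

Factor the denominator: w**2 - w - 2 = (w + 1)(w - 2).
Partial fractions: 3/((w - 2)*(w + 1)) = -1/(w + 1) + 1/(w - 2).
An antiderivative is F(w) = log(w - 2) - log(w + 1).
Then F(5) - F(3) = (-log(2)) - (-log(4)) = log(2).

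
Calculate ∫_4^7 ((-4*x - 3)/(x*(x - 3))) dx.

Factor the denominator: x**2 - 3*x = x(x - 3).
Partial fractions: (-4*x - 3)/(x*(x - 3)) = 1/x - 5/(x - 3).
An antiderivative is F(x) = log(x) - 5*log(x - 3).
Then F(7) - F(4) = (-10*log(2) + log(7)) - (log(4)) = -12*log(2) + log(7).

-12*log(2) + log(7)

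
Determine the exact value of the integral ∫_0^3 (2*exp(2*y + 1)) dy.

Let u = 2*y + 1, so du = 2 dy. When y = 0, u = 1; when y = 3, u = 7.
The integral becomes ∫ exp(u) du from 1 to 7, with antiderivative exp(u).
Back in y: F(y) = exp(2*y + 1).
Then F(3) - F(0) = (exp(7)) - (exp(1)) = -exp(1) + exp(7).

-exp(1) + exp(7)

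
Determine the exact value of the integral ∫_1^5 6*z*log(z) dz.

Integrate by parts once (u = ln z, dv = 6*z dz).
An antiderivative is F(z) = 3*z**2*(2*log(z) - 1)/2.
Then F(5) - F(1) = (-75/2 + 75*log(5)) - (-3/2) = -36 + 75*log(5).

-36 + 75*log(5)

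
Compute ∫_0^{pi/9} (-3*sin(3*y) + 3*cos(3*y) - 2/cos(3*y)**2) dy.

-1/2 - sqrt(3)/6

An antiderivative is F(y) = sin(3*y) + cos(3*y) - 2*tan(3*y)/3.
Then F(pi/9) - F(0) = (1/2 - sqrt(3)/6) - (1) = -1/2 - sqrt(3)/6.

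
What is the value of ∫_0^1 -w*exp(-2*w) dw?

(3 - exp(2))*exp(-2)/4

Integrate by parts once (u = w, dv = -exp(-2*w) dw).
An antiderivative is F(w) = (2*w + 1)*exp(-2*w)/4.
Then F(1) - F(0) = (3*exp(-2)/4) - (1/4) = (3 - exp(2))*exp(-2)/4.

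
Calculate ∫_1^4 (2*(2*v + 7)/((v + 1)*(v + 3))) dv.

Factor the denominator: v**2 + 4*v + 3 = (v + 3)(v + 1).
Partial fractions: 2*(2*v + 7)/((v + 1)*(v + 3)) = -1/(v + 3) + 5/(v + 1).
An antiderivative is F(v) = 5*log(v + 1) - log(v + 3).
Then F(4) - F(1) = (-log(7) + 5*log(5)) - (log(8)) = -3*log(2) - log(7) + 5*log(5).

-3*log(2) - log(7) + 5*log(5)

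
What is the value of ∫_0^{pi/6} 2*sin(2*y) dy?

1/2

An antiderivative is F(y) = -cos(2*y).
Then F(pi/6) - F(0) = (-1/2) - (-1) = 1/2.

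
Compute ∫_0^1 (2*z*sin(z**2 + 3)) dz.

Let u = z**2 + 3, so du = 2*z dz. When z = 0, u = 3; when z = 1, u = 4.
The integral becomes ∫ sin(u) du from 3 to 4, with antiderivative -cos(u).
Back in z: F(z) = -cos(z**2 + 3).
Then F(1) - F(0) = (-cos(4)) - (-cos(3)) = cos(3) - cos(4).

cos(3) - cos(4)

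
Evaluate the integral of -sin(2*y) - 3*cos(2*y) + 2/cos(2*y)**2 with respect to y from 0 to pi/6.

-1/4 + sqrt(3)/4

An antiderivative is F(y) = -3*sin(2*y)/2 + cos(2*y)/2 + tan(2*y).
Then F(pi/6) - F(0) = (1/4 + sqrt(3)/4) - (1/2) = -1/4 + sqrt(3)/4.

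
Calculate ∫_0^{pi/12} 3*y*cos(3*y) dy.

Integrate by parts once (u = y, dv = 3*cos(3*y) dy).
An antiderivative is F(y) = y*sin(3*y) + cos(3*y)/3.
Then F(pi/12) - F(0) = (sqrt(2)*(pi + 4)/24) - (1/3) = -1/3 + sqrt(2)*pi/24 + sqrt(2)/6.

-1/3 + sqrt(2)*pi/24 + sqrt(2)/6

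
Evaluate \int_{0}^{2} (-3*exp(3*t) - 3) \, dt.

-exp(6) - 5

An antiderivative is F(t) = -exp(3*t) - 3*t.
Then F(2) - F(0) = (-exp(6) - 6) - (-1) = -exp(6) - 5.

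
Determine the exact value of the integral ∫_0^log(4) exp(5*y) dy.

1023/5

Let u = exp(y), so du = exp(y) dy. When y = 0, u = 1; when y = log(4), u = 4.
The integral becomes ∫ u**4 du from 1 to 4, with antiderivative u**5/5.
Back in y: F(y) = exp(5*y)/5.
Then F(log(4)) - F(0) = (1024/5) - (1/5) = 1023/5.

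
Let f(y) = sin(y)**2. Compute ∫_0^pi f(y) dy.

pi/2

Use the identity sin^2(y) = (1 - cos(2*y))/2.
An antiderivative is F(y) = y/2 - sin(2*y)/4.
Then F(pi) - F(0) = (pi/2) - (0) = pi/2.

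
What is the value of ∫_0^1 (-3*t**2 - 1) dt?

-2

By the power rule, an antiderivative is F(t) = -t**3 - t.
Then F(1) - F(0) = (-2) - (0) = -2.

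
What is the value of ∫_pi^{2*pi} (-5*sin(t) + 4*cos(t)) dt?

An antiderivative is F(t) = 4*sin(t) + 5*cos(t).
Then F(2*pi) - F(pi) = (5) - (-5) = 10.

10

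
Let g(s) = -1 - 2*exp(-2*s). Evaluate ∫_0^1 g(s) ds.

-2 + exp(-2)

An antiderivative is F(s) = -s + exp(-2*s).
Then F(1) - F(0) = (-1 + exp(-2)) - (1) = -2 + exp(-2).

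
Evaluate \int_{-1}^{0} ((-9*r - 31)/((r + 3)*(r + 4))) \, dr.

log(3/64)

Factor the denominator: r**2 + 7*r + 12 = (r + 4)(r + 3).
Partial fractions: (-9*r - 31)/((r + 3)*(r + 4)) = -5/(r + 4) - 4/(r + 3).
An antiderivative is F(r) = -4*log(r + 3) - 5*log(r + 4).
Then F(0) - F(-1) = (-10*log(2) - 4*log(3)) - (-5*log(3) - 4*log(2)) = log(3/64).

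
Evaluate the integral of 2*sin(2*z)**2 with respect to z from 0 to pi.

pi

Use the identity sin^2(2*z) = (1 - cos(4*z))/2.
An antiderivative is F(z) = z - sin(4*z)/4.
Then F(pi) - F(0) = (pi) - (0) = pi.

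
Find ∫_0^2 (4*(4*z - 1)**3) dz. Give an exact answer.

600

Let u = 4*z - 1, so du = 4 dz. When z = 0, u = -1; when z = 2, u = 7.
The integral becomes ∫ u**3 du from -1 to 7, with antiderivative u**4/4.
Back in z: F(z) = (4*z - 1)**4/4.
Then F(2) - F(0) = (2401/4) - (1/4) = 600.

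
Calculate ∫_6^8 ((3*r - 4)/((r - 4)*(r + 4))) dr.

log(72/25)

Factor the denominator: r**2 - 16 = (r + 4)(r - 4).
Partial fractions: (3*r - 4)/((r - 4)*(r + 4)) = 2/(r + 4) + 1/(r - 4).
An antiderivative is F(r) = log(r - 4) + 2*log(r + 4).
Then F(8) - F(6) = (2*log(3) + 6*log(2)) - (3*log(2) + 2*log(5)) = log(72/25).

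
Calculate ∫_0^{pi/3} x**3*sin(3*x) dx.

Integrate by parts 3 times (u = x^3, dv = sin(3*x) dx).
An antiderivative is F(x) = -x**3*cos(3*x)/3 + x**2*sin(3*x)/3 + 2*x*cos(3*x)/9 - 2*sin(3*x)/27.
Then F(pi/3) - F(0) = (pi*(-6 + pi**2)/81) - (0) = pi*(-6 + pi**2)/81.

pi*(-6 + pi**2)/81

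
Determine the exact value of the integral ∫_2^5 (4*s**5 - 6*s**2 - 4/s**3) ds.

By the power rule, an antiderivative is F(s) = 2*s**6/3 - 2*s**3 + 2/s**2.
Then F(5) - F(2) = (762506/75) - (163/6) = 506979/50.

506979/50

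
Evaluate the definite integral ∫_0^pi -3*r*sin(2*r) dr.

3*pi/2

Integrate by parts once (u = r, dv = -3*sin(2*r) dr).
An antiderivative is F(r) = 3*r*cos(2*r)/2 - 3*sin(2*r)/4.
Then F(pi) - F(0) = (3*pi/2) - (0) = 3*pi/2.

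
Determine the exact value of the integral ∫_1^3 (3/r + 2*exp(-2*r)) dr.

-exp(-6) + exp(-2) + 3*log(3)

An antiderivative is F(r) = 3*log(r) - exp(-2*r).
Then F(3) - F(1) = (-exp(-6) + 3*log(3)) - (-exp(-2)) = -exp(-6) + exp(-2) + 3*log(3).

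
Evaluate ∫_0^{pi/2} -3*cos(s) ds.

An antiderivative is F(s) = -3*sin(s).
Then F(pi/2) - F(0) = (-3) - (0) = -3.

-3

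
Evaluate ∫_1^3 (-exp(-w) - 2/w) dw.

-2*log(3) - exp(-1) + exp(-3)

An antiderivative is F(w) = -2*log(w) + exp(-w).
Then F(3) - F(1) = (-2*log(3) + exp(-3)) - (exp(-1)) = -2*log(3) - exp(-1) + exp(-3).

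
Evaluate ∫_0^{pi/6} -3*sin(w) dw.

-3 + 3*sqrt(3)/2

An antiderivative is F(w) = 3*cos(w).
Then F(pi/6) - F(0) = (3*sqrt(3)/2) - (3) = -3 + 3*sqrt(3)/2.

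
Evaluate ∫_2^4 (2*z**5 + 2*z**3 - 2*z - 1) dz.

By the power rule, an antiderivative is F(z) = z**6/3 + z**4/2 - z**2 - z.
Then F(4) - F(2) = (4420/3) - (70/3) = 1450.

1450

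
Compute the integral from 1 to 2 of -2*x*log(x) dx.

Integrate by parts once (u = ln x, dv = -2*x dx).
An antiderivative is F(x) = -x**2*(2*log(x) - 1)/2.
Then F(2) - F(1) = (2 - log(16)) - (1/2) = 3/2 - log(16).

3/2 - log(16)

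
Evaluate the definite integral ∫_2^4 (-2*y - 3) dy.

-18

By the power rule, an antiderivative is F(y) = -y**2 - 3*y.
Then F(4) - F(2) = (-28) - (-10) = -18.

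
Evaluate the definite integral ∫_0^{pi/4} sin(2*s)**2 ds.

pi/8

Use the identity sin^2(2*s) = (1 - cos(4*s))/2.
An antiderivative is F(s) = s/2 - sin(4*s)/8.
Then F(pi/4) - F(0) = (pi/8) - (0) = pi/8.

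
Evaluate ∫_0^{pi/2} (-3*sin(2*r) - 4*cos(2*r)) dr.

An antiderivative is F(r) = -2*sin(2*r) + 3*cos(2*r)/2.
Then F(pi/2) - F(0) = (-3/2) - (3/2) = -3.

-3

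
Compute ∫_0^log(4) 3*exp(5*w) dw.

Let u = exp(w), so du = exp(w) dw. When w = 0, u = 1; when w = log(4), u = 4.
The integral becomes 3·∫ u**4 du from 1 to 4, with antiderivative 3*u**5/5.
Back in w: F(w) = 3*exp(5*w)/5.
Then F(log(4)) - F(0) = (3072/5) - (3/5) = 3069/5.

3069/5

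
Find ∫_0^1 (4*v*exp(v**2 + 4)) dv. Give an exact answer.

Let u = v**2 + 4, so du = 2*v dv. When v = 0, u = 4; when v = 1, u = 5.
The integral becomes 2·∫ exp(u) du from 4 to 5, with antiderivative 2*exp(u).
Back in v: F(v) = 2*exp(v**2 + 4).
Then F(1) - F(0) = (2*exp(5)) - (2*exp(4)) = -2*(1 - exp(1))*exp(4).

-2*(1 - exp(1))*exp(4)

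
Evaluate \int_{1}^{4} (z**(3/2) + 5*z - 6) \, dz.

319/10

By the power rule, an antiderivative is F(z) = 2*z**(5/2)/5 + 5*z**2/2 - 6*z.
Then F(4) - F(1) = (144/5) - (-31/10) = 319/10.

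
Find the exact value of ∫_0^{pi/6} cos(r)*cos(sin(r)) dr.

Let u = sin(r), so du = cos(r) dr. When r = 0, u = 0; when r = pi/6, u = 1/2.
The integral becomes ∫ cos(u) du from 0 to 1/2, with antiderivative sin(u).
Back in r: F(r) = sin(sin(r)).
Then F(pi/6) - F(0) = (sin(1/2)) - (0) = sin(1/2).

sin(1/2)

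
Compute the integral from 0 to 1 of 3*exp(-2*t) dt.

3/2 - 3*exp(-2)/2

An antiderivative is F(t) = -3*exp(-2*t)/2.
Then F(1) - F(0) = (-3*exp(-2)/2) - (-3/2) = 3/2 - 3*exp(-2)/2.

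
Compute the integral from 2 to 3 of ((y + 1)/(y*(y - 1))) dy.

Factor the denominator: y**2 - y = y(y - 1).
Partial fractions: (y + 1)/(y*(y - 1)) = -1/y + 2/(y - 1).
An antiderivative is F(y) = -log(y) + 2*log(y - 1).
Then F(3) - F(2) = (log(4/3)) - (-log(2)) = log(8/3).

log(8/3)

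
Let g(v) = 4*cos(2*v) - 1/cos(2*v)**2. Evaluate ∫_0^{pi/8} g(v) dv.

-1/2 + sqrt(2)

An antiderivative is F(v) = 2*sin(2*v) - tan(2*v)/2.
Then F(pi/8) - F(0) = (-1/2 + sqrt(2)) - (0) = -1/2 + sqrt(2).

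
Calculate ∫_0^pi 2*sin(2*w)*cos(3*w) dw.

-8/5

Use the identity sin(2*w)cos(3*w) = [sin(5*w) + sin(-w)]/2.
An antiderivative is F(w) = cos(w) - cos(5*w)/5.
Then F(pi) - F(0) = (-4/5) - (4/5) = -8/5.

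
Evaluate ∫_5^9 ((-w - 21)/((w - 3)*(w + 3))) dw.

-log(24)

Factor the denominator: w**2 - 9 = (w + 3)(w - 3).
Partial fractions: (-w - 21)/((w - 3)*(w + 3)) = 3/(w + 3) - 4/(w - 3).
An antiderivative is F(w) = -4*log(w - 3) + 3*log(w + 3).
Then F(9) - F(5) = (log(4/3)) - (log(32)) = -log(24).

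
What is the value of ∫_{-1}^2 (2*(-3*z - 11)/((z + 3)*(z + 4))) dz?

Factor the denominator: z**2 + 7*z + 12 = (z + 4)(z + 3).
Partial fractions: 2*(-3*z - 11)/((z + 3)*(z + 4)) = -2/(z + 4) - 4/(z + 3).
An antiderivative is F(z) = -4*log(z + 3) - 2*log(z + 4).
Then F(2) - F(-1) = (-4*log(5) - 2*log(3) - 2*log(2)) - (-4*log(2) - 2*log(3)) = -4*log(5) + 2*log(2).

-4*log(5) + 2*log(2)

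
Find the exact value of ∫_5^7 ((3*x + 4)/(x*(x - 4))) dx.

-log(7) + log(5) + 4*log(3)

Factor the denominator: x**2 - 4*x = x(x - 4).
Partial fractions: (3*x + 4)/(x*(x - 4)) = -1/x + 4/(x - 4).
An antiderivative is F(x) = -log(x) + 4*log(x - 4).
Then F(7) - F(5) = (log(81/7)) - (-log(5)) = -log(7) + log(5) + 4*log(3).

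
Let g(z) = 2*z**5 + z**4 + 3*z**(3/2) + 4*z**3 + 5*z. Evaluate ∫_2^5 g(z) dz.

-24*sqrt(2)/5 + 30*sqrt(5) + 64671/10

By the power rule, an antiderivative is F(z) = z**6/3 + 6*z**(5/2)/5 + z**5/5 + z**4 + 5*z**2/2.
Then F(5) - F(2) = (30*sqrt(5) + 39125/6) - (24*sqrt(2)/5 + 806/15) = -24*sqrt(2)/5 + 30*sqrt(5) + 64671/10.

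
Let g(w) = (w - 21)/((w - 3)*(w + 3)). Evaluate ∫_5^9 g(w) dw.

Factor the denominator: w**2 - 9 = (w + 3)(w - 3).
Partial fractions: (w - 21)/((w - 3)*(w + 3)) = 4/(w + 3) - 3/(w - 3).
An antiderivative is F(w) = -3*log(w - 3) + 4*log(w + 3).
Then F(9) - F(5) = (log(96)) - (9*log(2)) = log(3/16).

log(3/16)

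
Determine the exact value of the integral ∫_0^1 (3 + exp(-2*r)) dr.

7/2 - exp(-2)/2

An antiderivative is F(r) = 3*r - exp(-2*r)/2.
Then F(1) - F(0) = (3 - exp(-2)/2) - (-1/2) = 7/2 - exp(-2)/2.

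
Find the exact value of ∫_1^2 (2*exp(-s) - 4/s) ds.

-4*log(2) - 2*exp(-2) + 2*exp(-1)

An antiderivative is F(s) = -4*log(s) - 2*exp(-s).
Then F(2) - F(1) = (-4*log(2) - 2*exp(-2)) - (-2*exp(-1)) = -4*log(2) - 2*exp(-2) + 2*exp(-1).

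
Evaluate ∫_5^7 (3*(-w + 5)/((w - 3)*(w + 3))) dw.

-4*log(5) + 9*log(2)

Factor the denominator: w**2 - 9 = (w + 3)(w - 3).
Partial fractions: 3*(-w + 5)/((w - 3)*(w + 3)) = -4/(w + 3) + 1/(w - 3).
An antiderivative is F(w) = log(w - 3) - 4*log(w + 3).
Then F(7) - F(5) = (-4*log(5) - 2*log(2)) - (-11*log(2)) = -4*log(5) + 9*log(2).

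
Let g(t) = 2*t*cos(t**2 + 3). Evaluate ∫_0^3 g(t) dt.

sin(12) - sin(3)

Let u = t**2 + 3, so du = 2*t dt. When t = 0, u = 3; when t = 3, u = 12.
The integral becomes ∫ cos(u) du from 3 to 12, with antiderivative sin(u).
Back in t: F(t) = sin(t**2 + 3).
Then F(3) - F(0) = (sin(12)) - (sin(3)) = sin(12) - sin(3).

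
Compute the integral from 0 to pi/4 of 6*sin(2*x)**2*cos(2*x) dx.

1

Let u = sin(2*x), so du = 2*cos(2*x) dx. When x = 0, u = 0; when x = pi/4, u = 1.
The integral becomes 3·∫ u**2 du from 0 to 1, with antiderivative u**3.
Back in x: F(x) = sin(2*x)**3.
Then F(pi/4) - F(0) = (1) - (0) = 1.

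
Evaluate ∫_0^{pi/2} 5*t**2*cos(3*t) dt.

10/27 - 5*pi**2/12

Integrate by parts twice (u = t^2, dv = 5*cos(3*t) dt).
An antiderivative is F(t) = 5*t**2*sin(3*t)/3 + 10*t*cos(3*t)/9 - 10*sin(3*t)/27.
Then F(pi/2) - F(0) = (10/27 - 5*pi**2/12) - (0) = 10/27 - 5*pi**2/12.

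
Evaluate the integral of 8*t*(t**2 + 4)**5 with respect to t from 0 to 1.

Let u = t**2 + 4, so du = 2*t dt. When t = 0, u = 4; when t = 1, u = 5.
The integral becomes 4·∫ u**5 du from 4 to 5, with antiderivative 2*u**6/3.
Back in t: F(t) = 2*(t**2 + 4)**6/3.
Then F(1) - F(0) = (31250/3) - (8192/3) = 7686.

7686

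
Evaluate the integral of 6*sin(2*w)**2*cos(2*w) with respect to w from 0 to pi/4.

Let u = sin(2*w), so du = 2*cos(2*w) dw. When w = 0, u = 0; when w = pi/4, u = 1.
The integral becomes 3·∫ u**2 du from 0 to 1, with antiderivative u**3.
Back in w: F(w) = sin(2*w)**3.
Then F(pi/4) - F(0) = (1) - (0) = 1.

1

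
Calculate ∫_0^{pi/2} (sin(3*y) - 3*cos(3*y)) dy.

An antiderivative is F(y) = -sin(3*y) - cos(3*y)/3.
Then F(pi/2) - F(0) = (1) - (-1/3) = 4/3.

4/3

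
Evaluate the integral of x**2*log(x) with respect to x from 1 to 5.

-124/9 + 125*log(5)/3

Integrate by parts once (u = ln x, dv = x**2 dx).
An antiderivative is F(x) = x**3*(3*log(x) - 1)/9.
Then F(5) - F(1) = (-125/9 + 125*log(5)/3) - (-1/9) = -124/9 + 125*log(5)/3.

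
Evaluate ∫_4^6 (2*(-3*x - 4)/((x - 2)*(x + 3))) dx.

-4*log(3) - 4*log(2) + 2*log(7)

Factor the denominator: x**2 + x - 6 = (x + 3)(x - 2).
Partial fractions: 2*(-3*x - 4)/((x - 2)*(x + 3)) = -2/(x + 3) - 4/(x - 2).
An antiderivative is F(x) = -4*log(x - 2) - 2*log(x + 3).
Then F(6) - F(4) = (-8*log(2) - 4*log(3)) - (-2*log(7) - 4*log(2)) = -4*log(3) - 4*log(2) + 2*log(7).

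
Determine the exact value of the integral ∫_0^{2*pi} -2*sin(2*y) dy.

0

An antiderivative is F(y) = cos(2*y).
Then F(2*pi) - F(0) = (1) - (1) = 0.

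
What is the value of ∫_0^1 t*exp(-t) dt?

1 - 2*exp(-1)

Integrate by parts once (u = t, dv = exp(-t) dt).
An antiderivative is F(t) = (-t - 1)*exp(-t).
Then F(1) - F(0) = (-2*exp(-1)) - (-1) = 1 - 2*exp(-1).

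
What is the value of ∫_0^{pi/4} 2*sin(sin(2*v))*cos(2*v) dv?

1 - cos(1)

Let u = sin(2*v), so du = 2*cos(2*v) dv. When v = 0, u = 0; when v = pi/4, u = 1.
The integral becomes ∫ sin(u) du from 0 to 1, with antiderivative -cos(u).
Back in v: F(v) = -cos(sin(2*v)).
Then F(pi/4) - F(0) = (-cos(1)) - (-1) = 1 - cos(1).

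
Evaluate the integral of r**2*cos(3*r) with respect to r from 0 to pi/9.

-sqrt(3)/27 + sqrt(3)*pi**2/486 + pi/81

Integrate by parts twice (u = r^2, dv = cos(3*r) dr).
An antiderivative is F(r) = r**2*sin(3*r)/3 + 2*r*cos(3*r)/9 - 2*sin(3*r)/27.
Then F(pi/9) - F(0) = (-sqrt(3)/27 + sqrt(3)*pi**2/486 + pi/81) - (0) = -sqrt(3)/27 + sqrt(3)*pi**2/486 + pi/81.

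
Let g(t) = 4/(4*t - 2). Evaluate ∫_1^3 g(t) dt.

log(5)

An antiderivative is F(t) = log(4*t - 2).
Then F(3) - F(1) = (log(10)) - (log(2)) = log(5).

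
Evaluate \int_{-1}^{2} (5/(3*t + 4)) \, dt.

5*log(10)/3

An antiderivative is F(t) = 5*log(3*t + 4)/3.
Then F(2) - F(-1) = (5*log(10)/3) - (0) = 5*log(10)/3.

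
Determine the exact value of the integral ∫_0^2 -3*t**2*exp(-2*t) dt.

Integrate by parts twice (u = t^2, dv = -3*exp(-2*t) dt).
An antiderivative is F(t) = (6*t**2 + 6*t + 3)*exp(-2*t)/4.
Then F(2) - F(0) = (39*exp(-4)/4) - (3/4) = -3/4 + 39*exp(-4)/4.

-3/4 + 39*exp(-4)/4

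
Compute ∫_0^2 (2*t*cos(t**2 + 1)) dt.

sin(5) - sin(1)

Let u = t**2 + 1, so du = 2*t dt. When t = 0, u = 1; when t = 2, u = 5.
The integral becomes ∫ cos(u) du from 1 to 5, with antiderivative sin(u).
Back in t: F(t) = sin(t**2 + 1).
Then F(2) - F(0) = (sin(5)) - (sin(1)) = sin(5) - sin(1).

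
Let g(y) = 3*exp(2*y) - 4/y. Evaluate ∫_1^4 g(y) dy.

-3*exp(2)/2 - 8*log(2) + 3*exp(8)/2

An antiderivative is F(y) = 3*exp(2*y)/2 - 4*log(y).
Then F(4) - F(1) = (-8*log(2) + 3*exp(8)/2) - (3*exp(2)/2) = -3*exp(2)/2 - 8*log(2) + 3*exp(8)/2.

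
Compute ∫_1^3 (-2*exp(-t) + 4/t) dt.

-2*exp(-1) + 2*exp(-3) + 4*log(3)

An antiderivative is F(t) = 4*log(t) + 2*exp(-t).
Then F(3) - F(1) = (2*exp(-3) + 4*log(3)) - (2*exp(-1)) = -2*exp(-1) + 2*exp(-3) + 4*log(3).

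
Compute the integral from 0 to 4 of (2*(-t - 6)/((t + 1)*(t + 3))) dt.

-5*log(5) - 3*log(3) + 3*log(7)

Factor the denominator: t**2 + 4*t + 3 = (t + 3)(t + 1).
Partial fractions: 2*(-t - 6)/((t + 1)*(t + 3)) = 3/(t + 3) - 5/(t + 1).
An antiderivative is F(t) = -5*log(t + 1) + 3*log(t + 3).
Then F(4) - F(0) = (-5*log(5) + 3*log(7)) - (log(27)) = -5*log(5) - 3*log(3) + 3*log(7).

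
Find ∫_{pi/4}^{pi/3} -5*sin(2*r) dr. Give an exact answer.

-5/4

An antiderivative is F(r) = 5*cos(2*r)/2.
Then F(pi/3) - F(pi/4) = (-5/4) - (0) = -5/4.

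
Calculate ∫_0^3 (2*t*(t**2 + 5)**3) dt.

Let u = t**2 + 5, so du = 2*t dt. When t = 0, u = 5; when t = 3, u = 14.
The integral becomes ∫ u**3 du from 5 to 14, with antiderivative u**4/4.
Back in t: F(t) = (t**2 + 5)**4/4.
Then F(3) - F(0) = (9604) - (625/4) = 37791/4.

37791/4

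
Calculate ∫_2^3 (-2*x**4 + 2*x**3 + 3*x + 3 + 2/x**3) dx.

-7427/180

By the power rule, an antiderivative is F(x) = -2*x**5/5 + x**4/2 + 3*x**2/2 + 3*x - 1/x**2.
Then F(3) - F(2) = (-1544/45) - (139/20) = -7427/180.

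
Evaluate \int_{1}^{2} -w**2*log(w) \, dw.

7/9 - 8*log(2)/3

Integrate by parts once (u = ln w, dv = -w**2 dw).
An antiderivative is F(w) = -w**3*(3*log(w) - 1)/9.
Then F(2) - F(1) = (8/9 - 8*log(2)/3) - (1/9) = 7/9 - 8*log(2)/3.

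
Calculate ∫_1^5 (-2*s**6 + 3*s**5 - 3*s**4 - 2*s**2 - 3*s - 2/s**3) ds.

-8664164/525

By the power rule, an antiderivative is F(s) = -2*s**7/7 + s**6/2 - 3*s**5/5 - 2*s**3/3 - 3*s**2/2 + s**(-2).
Then F(5) - F(1) = (-8664979/525) - (-163/105) = -8664164/525.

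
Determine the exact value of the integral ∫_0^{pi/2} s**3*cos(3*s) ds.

-pi**3/24 + 2/27 + pi/9

Integrate by parts 3 times (u = s^3, dv = cos(3*s) ds).
An antiderivative is F(s) = s**3*sin(3*s)/3 + s**2*cos(3*s)/3 - 2*s*sin(3*s)/9 - 2*cos(3*s)/27.
Then F(pi/2) - F(0) = (-pi**3/24 + pi/9) - (-2/27) = -pi**3/24 + 2/27 + pi/9.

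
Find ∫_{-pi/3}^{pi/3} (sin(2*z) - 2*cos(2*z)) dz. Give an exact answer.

An antiderivative is F(z) = -sin(2*z) - cos(2*z)/2.
Then F(pi/3) - F(-pi/3) = (1/4 - sqrt(3)/2) - (1/4 + sqrt(3)/2) = -sqrt(3).

-sqrt(3)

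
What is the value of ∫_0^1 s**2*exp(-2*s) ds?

(-5 + exp(2))*exp(-2)/4

Integrate by parts twice (u = s^2, dv = exp(-2*s) ds).
An antiderivative is F(s) = (-2*s**2 - 2*s - 1)*exp(-2*s)/4.
Then F(1) - F(0) = (-5*exp(-2)/4) - (-1/4) = (-5 + exp(2))*exp(-2)/4.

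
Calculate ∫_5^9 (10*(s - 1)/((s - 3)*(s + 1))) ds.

5*log(5)

Factor the denominator: s**2 - 2*s - 3 = (s + 1)(s - 3).
Partial fractions: 10*(s - 1)/((s - 3)*(s + 1)) = 5/(s + 1) + 5/(s - 3).
An antiderivative is F(s) = 5*log(s - 3) + 5*log(s + 1).
Then F(9) - F(5) = (5*log(3) + 10*log(2) + 5*log(5)) - (5*log(3) + 10*log(2)) = 5*log(5).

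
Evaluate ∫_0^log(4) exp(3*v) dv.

21

Let u = exp(v), so du = exp(v) dv. When v = 0, u = 1; when v = log(4), u = 4.
The integral becomes ∫ u**2 du from 1 to 4, with antiderivative u**3/3.
Back in v: F(v) = exp(3*v)/3.
Then F(log(4)) - F(0) = (64/3) - (1/3) = 21.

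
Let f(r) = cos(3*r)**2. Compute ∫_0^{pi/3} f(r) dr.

Use the identity cos^2(3*r) = (1 + cos(6*r))/2.
An antiderivative is F(r) = r/2 + sin(6*r)/12.
Then F(pi/3) - F(0) = (pi/6) - (0) = pi/6.

pi/6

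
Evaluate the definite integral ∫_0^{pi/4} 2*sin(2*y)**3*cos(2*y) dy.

1/4

Let u = sin(2*y), so du = 2*cos(2*y) dy. When y = 0, u = 0; when y = pi/4, u = 1.
The integral becomes ∫ u**3 du from 0 to 1, with antiderivative u**4/4.
Back in y: F(y) = sin(2*y)**4/4.
Then F(pi/4) - F(0) = (1/4) - (0) = 1/4.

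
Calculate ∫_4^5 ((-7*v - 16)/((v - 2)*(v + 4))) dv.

Factor the denominator: v**2 + 2*v - 8 = (v + 4)(v - 2).
Partial fractions: (-7*v - 16)/((v - 2)*(v + 4)) = -2/(v + 4) - 5/(v - 2).
An antiderivative is F(v) = -5*log(v - 2) - 2*log(v + 4).
Then F(5) - F(4) = (-9*log(3)) - (-11*log(2)) = -9*log(3) + 11*log(2).

-9*log(3) + 11*log(2)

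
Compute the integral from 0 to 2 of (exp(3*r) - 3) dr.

-19/3 + exp(6)/3

An antiderivative is F(r) = exp(3*r)/3 - 3*r.
Then F(2) - F(0) = (-6 + exp(6)/3) - (1/3) = -19/3 + exp(6)/3.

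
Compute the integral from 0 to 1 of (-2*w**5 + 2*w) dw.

2/3

By the power rule, an antiderivative is F(w) = -w**6/3 + w**2.
Then F(1) - F(0) = (2/3) - (0) = 2/3.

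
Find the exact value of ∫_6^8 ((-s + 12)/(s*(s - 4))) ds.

log(27/16)

Factor the denominator: s**2 - 4*s = s(s - 4).
Partial fractions: (-s + 12)/(s*(s - 4)) = -3/s + 2/(s - 4).
An antiderivative is F(s) = -3*log(s) + 2*log(s - 4).
Then F(8) - F(6) = (-log(32)) - (-log(54)) = log(27/16).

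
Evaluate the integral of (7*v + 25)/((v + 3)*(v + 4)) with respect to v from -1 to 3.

Factor the denominator: v**2 + 7*v + 12 = (v + 4)(v + 3).
Partial fractions: (7*v + 25)/((v + 3)*(v + 4)) = 3/(v + 4) + 4/(v + 3).
An antiderivative is F(v) = 4*log(v + 3) + 3*log(v + 4).
Then F(3) - F(-1) = (4*log(2) + 4*log(3) + 3*log(7)) - (4*log(2) + 3*log(3)) = log(3) + 3*log(7).

log(3) + 3*log(7)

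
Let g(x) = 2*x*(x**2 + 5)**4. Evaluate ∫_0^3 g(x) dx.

534699/5

Let u = x**2 + 5, so du = 2*x dx. When x = 0, u = 5; when x = 3, u = 14.
The integral becomes ∫ u**4 du from 5 to 14, with antiderivative u**5/5.
Back in x: F(x) = (x**2 + 5)**5/5.
Then F(3) - F(0) = (537824/5) - (625) = 534699/5.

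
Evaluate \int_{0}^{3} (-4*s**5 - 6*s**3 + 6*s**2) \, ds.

-1107/2

By the power rule, an antiderivative is F(s) = -2*s**6/3 - 3*s**4/2 + 2*s**3.
Then F(3) - F(0) = (-1107/2) - (0) = -1107/2.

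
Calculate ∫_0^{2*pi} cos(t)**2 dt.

pi

Use the identity cos^2(t) = (1 + cos(2*t))/2.
An antiderivative is F(t) = t/2 + sin(2*t)/4.
Then F(2*pi) - F(0) = (pi) - (0) = pi.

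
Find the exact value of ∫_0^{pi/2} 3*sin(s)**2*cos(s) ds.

1

Let u = sin(s), so du = cos(s) ds. When s = 0, u = 0; when s = pi/2, u = 1.
The integral becomes 3·∫ u**2 du from 0 to 1, with antiderivative u**3.
Back in s: F(s) = sin(s)**3.
Then F(pi/2) - F(0) = (1) - (0) = 1.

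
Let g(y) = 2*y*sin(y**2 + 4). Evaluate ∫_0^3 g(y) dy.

-cos(13) + cos(4)

Let u = y**2 + 4, so du = 2*y dy. When y = 0, u = 4; when y = 3, u = 13.
The integral becomes ∫ sin(u) du from 4 to 13, with antiderivative -cos(u).
Back in y: F(y) = -cos(y**2 + 4).
Then F(3) - F(0) = (-cos(13)) - (-cos(4)) = -cos(13) + cos(4).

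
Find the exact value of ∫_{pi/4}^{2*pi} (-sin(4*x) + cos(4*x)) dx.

An antiderivative is F(x) = sin(4*x)/4 + cos(4*x)/4.
Then F(2*pi) - F(pi/4) = (1/4) - (-1/4) = 1/2.

1/2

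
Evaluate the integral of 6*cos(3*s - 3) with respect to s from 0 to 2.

Let u = 3*s - 3, so du = 3 ds. When s = 0, u = -3; when s = 2, u = 3.
The integral becomes 2·∫ cos(u) du from -3 to 3, with antiderivative 2*sin(u).
Back in s: F(s) = 2*sin(3*s - 3).
Then F(2) - F(0) = (2*sin(3)) - (-2*sin(3)) = 4*sin(3).

4*sin(3)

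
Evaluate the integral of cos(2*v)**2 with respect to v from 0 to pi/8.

1/8 + pi/16

Use the identity cos^2(2*v) = (1 + cos(4*v))/2.
An antiderivative is F(v) = v/2 + sin(4*v)/8.
Then F(pi/8) - F(0) = (1/8 + pi/16) - (0) = 1/8 + pi/16.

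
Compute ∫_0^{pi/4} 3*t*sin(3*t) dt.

Integrate by parts once (u = t, dv = 3*sin(3*t) dt).
An antiderivative is F(t) = -t*cos(3*t) + sin(3*t)/3.
Then F(pi/4) - F(0) = (sqrt(2)*(4 + 3*pi)/24) - (0) = sqrt(2)*(4 + 3*pi)/24.

sqrt(2)*(4 + 3*pi)/24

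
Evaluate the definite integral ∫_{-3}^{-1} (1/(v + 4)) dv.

An antiderivative is F(v) = log(v + 4).
Then F(-1) - F(-3) = (log(3)) - (0) = log(3).

log(3)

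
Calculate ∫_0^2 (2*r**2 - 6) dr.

-20/3

By the power rule, an antiderivative is F(r) = 2*r**3/3 - 6*r.
Then F(2) - F(0) = (-20/3) - (0) = -20/3.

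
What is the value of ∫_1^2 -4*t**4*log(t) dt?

124/25 - 128*log(2)/5

Integrate by parts once (u = ln t, dv = -4*t**4 dt).
An antiderivative is F(t) = -4*t**5*(5*log(t) - 1)/25.
Then F(2) - F(1) = (128/25 - 128*log(2)/5) - (4/25) = 124/25 - 128*log(2)/5.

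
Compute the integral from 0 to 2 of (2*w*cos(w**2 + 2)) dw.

-sin(2) + sin(6)

Let u = w**2 + 2, so du = 2*w dw. When w = 0, u = 2; when w = 2, u = 6.
The integral becomes ∫ cos(u) du from 2 to 6, with antiderivative sin(u).
Back in w: F(w) = sin(w**2 + 2).
Then F(2) - F(0) = (sin(6)) - (sin(2)) = -sin(2) + sin(6).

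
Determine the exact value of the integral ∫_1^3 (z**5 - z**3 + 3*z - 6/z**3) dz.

332/3

By the power rule, an antiderivative is F(z) = z**6/6 - z**4/4 + 3*z**2/2 + 3/z**2.
Then F(3) - F(1) = (1381/12) - (53/12) = 332/3.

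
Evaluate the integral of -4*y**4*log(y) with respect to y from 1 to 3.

Integrate by parts once (u = ln y, dv = -4*y**4 dy).
An antiderivative is F(y) = -4*y**5*(5*log(y) - 1)/25.
Then F(3) - F(1) = (972/25 - 972*log(3)/5) - (4/25) = 968/25 - 972*log(3)/5.

968/25 - 972*log(3)/5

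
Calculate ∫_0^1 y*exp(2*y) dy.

1/4 + exp(2)/4

Integrate by parts once (u = y, dv = exp(2*y) dy).
An antiderivative is F(y) = (2*y - 1)*exp(2*y)/4.
Then F(1) - F(0) = (exp(2)/4) - (-1/4) = 1/4 + exp(2)/4.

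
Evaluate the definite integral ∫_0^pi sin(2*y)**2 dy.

pi/2

Use the identity sin^2(2*y) = (1 - cos(4*y))/2.
An antiderivative is F(y) = y/2 - sin(4*y)/8.
Then F(pi) - F(0) = (pi/2) - (0) = pi/2.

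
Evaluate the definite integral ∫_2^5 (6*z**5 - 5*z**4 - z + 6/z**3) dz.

By the power rule, an antiderivative is F(z) = z**6 - z**5 - z**2/2 - 3/z**2.
Then F(5) - F(2) = (624369/50) - (117/4) = 1245813/100.

1245813/100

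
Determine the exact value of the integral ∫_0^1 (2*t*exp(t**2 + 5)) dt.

Let u = t**2 + 5, so du = 2*t dt. When t = 0, u = 5; when t = 1, u = 6.
The integral becomes ∫ exp(u) du from 5 to 6, with antiderivative exp(u).
Back in t: F(t) = exp(t**2 + 5).
Then F(1) - F(0) = (exp(6)) - (exp(5)) = -exp(5) + exp(6).

-exp(5) + exp(6)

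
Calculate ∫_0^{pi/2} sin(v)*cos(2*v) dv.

-1/3

Use the identity sin(v)cos(2*v) = [sin(3*v) + sin(-v)]/2.
An antiderivative is F(v) = cos(v)/2 - cos(3*v)/6.
Then F(pi/2) - F(0) = (0) - (1/3) = -1/3.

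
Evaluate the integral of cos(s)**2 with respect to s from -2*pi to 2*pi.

Use the identity cos^2(s) = (1 + cos(2*s))/2.
An antiderivative is F(s) = s/2 + sin(2*s)/4.
Then F(2*pi) - F(-2*pi) = (pi) - (-pi) = 2*pi.

2*pi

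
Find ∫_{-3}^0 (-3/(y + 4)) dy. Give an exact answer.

An antiderivative is F(y) = -3*log(y + 4).
Then F(0) - F(-3) = (-log(64)) - (0) = -log(64).

-log(64)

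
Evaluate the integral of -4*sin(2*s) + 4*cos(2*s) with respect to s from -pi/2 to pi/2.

An antiderivative is F(s) = 2*sin(2*s) + 2*cos(2*s).
Then F(pi/2) - F(-pi/2) = (-2) - (-2) = 0.

0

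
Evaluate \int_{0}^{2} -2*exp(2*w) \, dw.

An antiderivative is F(w) = -exp(2*w).
Then F(2) - F(0) = (-exp(4)) - (-1) = 1 - exp(4).

1 - exp(4)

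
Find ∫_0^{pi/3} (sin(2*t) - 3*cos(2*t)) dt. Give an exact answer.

An antiderivative is F(t) = -3*sin(2*t)/2 - cos(2*t)/2.
Then F(pi/3) - F(0) = (1/4 - 3*sqrt(3)/4) - (-1/2) = 3/4 - 3*sqrt(3)/4.

3/4 - 3*sqrt(3)/4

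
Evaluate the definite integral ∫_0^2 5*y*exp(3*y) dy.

5/9 + 25*exp(6)/9

Integrate by parts once (u = y, dv = 5*exp(3*y) dy).
An antiderivative is F(y) = (15*y - 5)*exp(3*y)/9.
Then F(2) - F(0) = (25*exp(6)/9) - (-5/9) = 5/9 + 25*exp(6)/9.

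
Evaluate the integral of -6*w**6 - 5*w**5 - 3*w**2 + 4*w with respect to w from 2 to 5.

By the power rule, an antiderivative is F(w) = -6*w**7/7 - 5*w**6/6 - w**3 + 2*w**2.
Then F(5) - F(2) = (-3362525/42) - (-3424/21) = -1118559/14.

-1118559/14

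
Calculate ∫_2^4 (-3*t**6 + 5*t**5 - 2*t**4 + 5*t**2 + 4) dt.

By the power rule, an antiderivative is F(t) = -3*t**7/7 + 5*t**6/6 - 2*t**5/5 + 5*t**3/3 + 4*t.
Then F(4) - F(2) = (-136336/35) - (736/105) = -409744/105.

-409744/105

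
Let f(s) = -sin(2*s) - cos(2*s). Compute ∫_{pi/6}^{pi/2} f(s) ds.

-3/4 + sqrt(3)/4

An antiderivative is F(s) = -sin(2*s)/2 + cos(2*s)/2.
Then F(pi/2) - F(pi/6) = (-1/2) - (1/4 - sqrt(3)/4) = -3/4 + sqrt(3)/4.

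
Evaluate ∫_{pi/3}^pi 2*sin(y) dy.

3

An antiderivative is F(y) = -2*cos(y).
Then F(pi) - F(pi/3) = (2) - (-1) = 3.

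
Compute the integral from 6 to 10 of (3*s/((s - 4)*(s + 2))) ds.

log(27/2)

Factor the denominator: s**2 - 2*s - 8 = (s + 2)(s - 4).
Partial fractions: 3*s/((s - 4)*(s + 2)) = 1/(s + 2) + 2/(s - 4).
An antiderivative is F(s) = 2*log(s - 4) + log(s + 2).
Then F(10) - F(6) = (4*log(2) + 3*log(3)) - (log(32)) = log(27/2).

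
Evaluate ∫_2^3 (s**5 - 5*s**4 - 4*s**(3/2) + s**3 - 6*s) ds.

-1187/12 - 72*sqrt(3)/5 + 32*sqrt(2)/5

By the power rule, an antiderivative is F(s) = s**6/6 - 8*s**(5/2)/5 - s**5 + s**4/4 - 3*s**2.
Then F(3) - F(2) = (-513/4 - 72*sqrt(3)/5) - (-88/3 - 32*sqrt(2)/5) = -1187/12 - 72*sqrt(3)/5 + 32*sqrt(2)/5.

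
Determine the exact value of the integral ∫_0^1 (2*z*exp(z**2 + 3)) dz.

Let u = z**2 + 3, so du = 2*z dz. When z = 0, u = 3; when z = 1, u = 4.
The integral becomes ∫ exp(u) du from 3 to 4, with antiderivative exp(u).
Back in z: F(z) = exp(z**2 + 3).
Then F(1) - F(0) = (exp(4)) - (exp(3)) = -exp(3) + exp(4).

-exp(3) + exp(4)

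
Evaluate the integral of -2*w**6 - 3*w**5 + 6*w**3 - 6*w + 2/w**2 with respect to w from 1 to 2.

By the power rule, an antiderivative is F(w) = -2*w**7/7 - w**6/2 + 3*w**4/2 - 3*w**2 - 2/w.
Then F(2) - F(1) = (-403/7) - (-30/7) = -373/7.

-373/7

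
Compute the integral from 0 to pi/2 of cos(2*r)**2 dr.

pi/4

Use the identity cos^2(2*r) = (1 + cos(4*r))/2.
An antiderivative is F(r) = r/2 + sin(4*r)/8.
Then F(pi/2) - F(0) = (pi/4) - (0) = pi/4.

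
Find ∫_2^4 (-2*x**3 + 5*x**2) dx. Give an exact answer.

-80/3

By the power rule, an antiderivative is F(x) = -x**4/2 + 5*x**3/3.
Then F(4) - F(2) = (-64/3) - (16/3) = -80/3.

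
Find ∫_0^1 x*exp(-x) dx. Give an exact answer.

1 - 2*exp(-1)

Integrate by parts once (u = x, dv = exp(-x) dx).
An antiderivative is F(x) = (-x - 1)*exp(-x).
Then F(1) - F(0) = (-2*exp(-1)) - (-1) = 1 - 2*exp(-1).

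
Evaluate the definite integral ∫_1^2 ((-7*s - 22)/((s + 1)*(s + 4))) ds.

Factor the denominator: s**2 + 5*s + 4 = (s + 4)(s + 1).
Partial fractions: (-7*s - 22)/((s + 1)*(s + 4)) = -2/(s + 4) - 5/(s + 1).
An antiderivative is F(s) = -5*log(s + 1) - 2*log(s + 4).
Then F(2) - F(1) = (-7*log(3) - 2*log(2)) - (-5*log(2) - 2*log(5)) = -7*log(3) + 3*log(2) + 2*log(5).

-7*log(3) + 3*log(2) + 2*log(5)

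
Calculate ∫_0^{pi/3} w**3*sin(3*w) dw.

pi*(-6 + pi**2)/81

Integrate by parts 3 times (u = w^3, dv = sin(3*w) dw).
An antiderivative is F(w) = -w**3*cos(3*w)/3 + w**2*sin(3*w)/3 + 2*w*cos(3*w)/9 - 2*sin(3*w)/27.
Then F(pi/3) - F(0) = (pi*(-6 + pi**2)/81) - (0) = pi*(-6 + pi**2)/81.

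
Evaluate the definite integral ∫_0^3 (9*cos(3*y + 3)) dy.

Let u = 3*y + 3, so du = 3 dy. When y = 0, u = 3; when y = 3, u = 12.
The integral becomes 3·∫ cos(u) du from 3 to 12, with antiderivative 3*sin(u).
Back in y: F(y) = 3*sin(3*y + 3).
Then F(3) - F(0) = (3*sin(12)) - (3*sin(3)) = 3*sin(12) - 3*sin(3).

3*sin(12) - 3*sin(3)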